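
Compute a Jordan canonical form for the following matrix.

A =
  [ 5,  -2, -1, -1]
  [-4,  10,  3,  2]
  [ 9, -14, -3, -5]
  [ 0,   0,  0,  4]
J_3(4) ⊕ J_1(4)

The characteristic polynomial is
  det(x·I − A) = x^4 - 16*x^3 + 96*x^2 - 256*x + 256 = (x - 4)^4

Eigenvalues and multiplicities (the geometric multiplicity of λ is n − rank(A − λI), which equals the number of Jordan blocks for λ):
  λ = 4: algebraic multiplicity = 4, geometric multiplicity = 2

Determining the block sizes for each eigenvalue:
  λ = 4: with am = 4 and gm = 2, the partition is not yet determined (e.g. several partitions of 4 into 2 parts exist). Let N = A − (4)·I. Computing rank(N^1) = 2, rank(N^2) = 1, rank(N^3) = 0; the number of blocks of size ≥ j is rank(N^{j−1}) − rank(N^j), giving [2, 1, 1]. So we have 1 block(s) of size 3, 1 block(s) of size 1 → block sizes [3, 1]

Assembling the blocks gives a Jordan form
J =
  [4, 1, 0, 0]
  [0, 4, 1, 0]
  [0, 0, 4, 0]
  [0, 0, 0, 4]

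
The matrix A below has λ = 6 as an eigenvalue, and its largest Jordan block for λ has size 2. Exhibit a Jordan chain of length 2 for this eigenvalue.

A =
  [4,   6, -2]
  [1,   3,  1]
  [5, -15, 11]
A Jordan chain for λ = 6 of length 2:
v_1 = (-2, 1, 5)ᵀ
v_2 = (1, 0, 0)ᵀ

Let N = A − (6)·I. We want v_2 with N^2 v_2 = 0 but N^1 v_2 ≠ 0; then v_{j-1} := N · v_j for j = 2, …, 2.

Pick v_2 = (1, 0, 0)ᵀ.
Then v_1 = N · v_2 = (-2, 1, 5)ᵀ.

Sanity check: (A − (6)·I) v_1 = (0, 0, 0)ᵀ = 0. ✓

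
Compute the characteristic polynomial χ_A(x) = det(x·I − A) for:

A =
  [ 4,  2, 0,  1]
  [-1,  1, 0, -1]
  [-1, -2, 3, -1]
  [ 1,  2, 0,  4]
x^4 - 12*x^3 + 54*x^2 - 108*x + 81

Expanding det(x·I − A) (e.g. by cofactor expansion or by noting that A is similar to its Jordan form J, which has the same characteristic polynomial as A) gives
  χ_A(x) = x^4 - 12*x^3 + 54*x^2 - 108*x + 81
which factors as (x - 3)^4. The eigenvalues (with algebraic multiplicities) are λ = 3 with multiplicity 4.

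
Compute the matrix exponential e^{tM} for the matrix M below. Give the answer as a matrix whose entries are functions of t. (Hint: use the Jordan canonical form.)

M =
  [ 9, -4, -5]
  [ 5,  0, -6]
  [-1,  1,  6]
e^{tM} =
  [t^2*exp(5*t)/2 + 4*t*exp(5*t) + exp(5*t), -t^2*exp(5*t)/2 - 4*t*exp(5*t), -t^2*exp(5*t)/2 - 5*t*exp(5*t)]
  [t^2*exp(5*t)/2 + 5*t*exp(5*t), -t^2*exp(5*t)/2 - 5*t*exp(5*t) + exp(5*t), -t^2*exp(5*t)/2 - 6*t*exp(5*t)]
  [-t*exp(5*t), t*exp(5*t), t*exp(5*t) + exp(5*t)]

Strategy: write M = P · J · P⁻¹ where J is a Jordan canonical form, so e^{tM} = P · e^{tJ} · P⁻¹, and e^{tJ} can be computed block-by-block.

M has Jordan form
J =
  [5, 1, 0]
  [0, 5, 1]
  [0, 0, 5]
(up to reordering of blocks).

Per-block formulas:
  For a 3×3 Jordan block J_3(5): exp(t · J_3(5)) = e^(5t)·(I + t·N + (t^2/2)·N^2), where N is the 3×3 nilpotent shift.

After assembling e^{tJ} and conjugating by P, we get:

e^{tM} =
  [t^2*exp(5*t)/2 + 4*t*exp(5*t) + exp(5*t), -t^2*exp(5*t)/2 - 4*t*exp(5*t), -t^2*exp(5*t)/2 - 5*t*exp(5*t)]
  [t^2*exp(5*t)/2 + 5*t*exp(5*t), -t^2*exp(5*t)/2 - 5*t*exp(5*t) + exp(5*t), -t^2*exp(5*t)/2 - 6*t*exp(5*t)]
  [-t*exp(5*t), t*exp(5*t), t*exp(5*t) + exp(5*t)]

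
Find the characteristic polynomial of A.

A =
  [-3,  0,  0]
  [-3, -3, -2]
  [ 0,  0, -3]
x^3 + 9*x^2 + 27*x + 27

Expanding det(x·I − A) (e.g. by cofactor expansion or by noting that A is similar to its Jordan form J, which has the same characteristic polynomial as A) gives
  χ_A(x) = x^3 + 9*x^2 + 27*x + 27
which factors as (x + 3)^3. The eigenvalues (with algebraic multiplicities) are λ = -3 with multiplicity 3.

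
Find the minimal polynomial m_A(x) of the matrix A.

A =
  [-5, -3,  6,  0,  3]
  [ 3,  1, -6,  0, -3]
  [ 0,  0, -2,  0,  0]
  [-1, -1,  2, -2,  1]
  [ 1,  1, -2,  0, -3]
x^2 + 5*x + 6

The characteristic polynomial is χ_A(x) = (x + 2)^4*(x + 3), so the eigenvalues are known. The minimal polynomial is
  m_A(x) = Π_λ (x − λ)^{k_λ}
where k_λ is the size of the *largest* Jordan block for λ (equivalently, the smallest k with (A − λI)^k v = 0 for every generalised eigenvector v of λ).

  λ = -3: largest Jordan block has size 1, contributing (x + 3)
  λ = -2: largest Jordan block has size 1, contributing (x + 2)

So m_A(x) = (x + 2)*(x + 3) = x^2 + 5*x + 6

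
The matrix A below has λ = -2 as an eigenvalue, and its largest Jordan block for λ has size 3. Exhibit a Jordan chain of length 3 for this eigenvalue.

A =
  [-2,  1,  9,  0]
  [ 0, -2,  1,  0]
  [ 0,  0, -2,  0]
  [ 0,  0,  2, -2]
A Jordan chain for λ = -2 of length 3:
v_1 = (1, 0, 0, 0)ᵀ
v_2 = (9, 1, 0, 2)ᵀ
v_3 = (0, 0, 1, 0)ᵀ

Let N = A − (-2)·I. We want v_3 with N^3 v_3 = 0 but N^2 v_3 ≠ 0; then v_{j-1} := N · v_j for j = 3, …, 2.

Pick v_3 = (0, 0, 1, 0)ᵀ.
Then v_2 = N · v_3 = (9, 1, 0, 2)ᵀ.
Then v_1 = N · v_2 = (1, 0, 0, 0)ᵀ.

Sanity check: (A − (-2)·I) v_1 = (0, 0, 0, 0)ᵀ = 0. ✓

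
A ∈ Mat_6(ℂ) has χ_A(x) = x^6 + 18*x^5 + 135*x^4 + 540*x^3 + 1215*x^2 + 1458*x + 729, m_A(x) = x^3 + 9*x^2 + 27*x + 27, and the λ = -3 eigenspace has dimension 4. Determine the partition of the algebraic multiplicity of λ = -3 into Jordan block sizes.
Block sizes for λ = -3: [3, 1, 1, 1]

Step 1 — from the characteristic polynomial, algebraic multiplicity of λ = -3 is 6. From dim ker(A − (-3)·I) = 4, there are exactly 4 Jordan blocks for λ = -3.
Step 2 — from the minimal polynomial, the factor (x + 3)^3 tells us the largest block for λ = -3 has size 3.
Step 3 — with total size 6, 4 blocks, and largest block 3, the block sizes (in nonincreasing order) are [3, 1, 1, 1].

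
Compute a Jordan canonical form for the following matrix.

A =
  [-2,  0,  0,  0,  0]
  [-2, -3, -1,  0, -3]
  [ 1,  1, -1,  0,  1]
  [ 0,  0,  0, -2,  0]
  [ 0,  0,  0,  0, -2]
J_3(-2) ⊕ J_1(-2) ⊕ J_1(-2)

The characteristic polynomial is
  det(x·I − A) = x^5 + 10*x^4 + 40*x^3 + 80*x^2 + 80*x + 32 = (x + 2)^5

Eigenvalues and multiplicities (the geometric multiplicity of λ is n − rank(A − λI), which equals the number of Jordan blocks for λ):
  λ = -2: algebraic multiplicity = 5, geometric multiplicity = 3

Determining the block sizes for each eigenvalue:
  λ = -2: with am = 5 and gm = 3, the partition is not yet determined (e.g. several partitions of 5 into 3 parts exist). Let N = A − (-2)·I. Computing rank(N^1) = 2, rank(N^2) = 1, rank(N^3) = 0; the number of blocks of size ≥ j is rank(N^{j−1}) − rank(N^j), giving [3, 1, 1]. So we have 1 block(s) of size 3, 2 block(s) of size 1 → block sizes [3, 1, 1]

Assembling the blocks gives a Jordan form
J =
  [-2,  1,  0,  0,  0]
  [ 0, -2,  1,  0,  0]
  [ 0,  0, -2,  0,  0]
  [ 0,  0,  0, -2,  0]
  [ 0,  0,  0,  0, -2]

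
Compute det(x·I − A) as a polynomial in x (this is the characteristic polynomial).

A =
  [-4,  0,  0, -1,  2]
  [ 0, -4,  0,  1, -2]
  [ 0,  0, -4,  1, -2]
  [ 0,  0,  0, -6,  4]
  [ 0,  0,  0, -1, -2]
x^5 + 20*x^4 + 160*x^3 + 640*x^2 + 1280*x + 1024

Expanding det(x·I − A) (e.g. by cofactor expansion or by noting that A is similar to its Jordan form J, which has the same characteristic polynomial as A) gives
  χ_A(x) = x^5 + 20*x^4 + 160*x^3 + 640*x^2 + 1280*x + 1024
which factors as (x + 4)^5. The eigenvalues (with algebraic multiplicities) are λ = -4 with multiplicity 5.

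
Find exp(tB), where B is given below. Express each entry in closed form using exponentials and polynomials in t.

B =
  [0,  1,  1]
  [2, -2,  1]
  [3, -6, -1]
e^{tB} =
  [3*t^2*exp(-t) + t*exp(-t) + exp(-t), -3*t^2*exp(-t) + t*exp(-t), t^2*exp(-t) + t*exp(-t)]
  [3*t^2*exp(-t)/2 + 2*t*exp(-t), -3*t^2*exp(-t)/2 - t*exp(-t) + exp(-t), t^2*exp(-t)/2 + t*exp(-t)]
  [-9*t^2*exp(-t)/2 + 3*t*exp(-t), 9*t^2*exp(-t)/2 - 6*t*exp(-t), -3*t^2*exp(-t)/2 + exp(-t)]

Strategy: write B = P · J · P⁻¹ where J is a Jordan canonical form, so e^{tB} = P · e^{tJ} · P⁻¹, and e^{tJ} can be computed block-by-block.

B has Jordan form
J =
  [-1,  1,  0]
  [ 0, -1,  1]
  [ 0,  0, -1]
(up to reordering of blocks).

Per-block formulas:
  For a 3×3 Jordan block J_3(-1): exp(t · J_3(-1)) = e^(-1t)·(I + t·N + (t^2/2)·N^2), where N is the 3×3 nilpotent shift.

After assembling e^{tJ} and conjugating by P, we get:

e^{tB} =
  [3*t^2*exp(-t) + t*exp(-t) + exp(-t), -3*t^2*exp(-t) + t*exp(-t), t^2*exp(-t) + t*exp(-t)]
  [3*t^2*exp(-t)/2 + 2*t*exp(-t), -3*t^2*exp(-t)/2 - t*exp(-t) + exp(-t), t^2*exp(-t)/2 + t*exp(-t)]
  [-9*t^2*exp(-t)/2 + 3*t*exp(-t), 9*t^2*exp(-t)/2 - 6*t*exp(-t), -3*t^2*exp(-t)/2 + exp(-t)]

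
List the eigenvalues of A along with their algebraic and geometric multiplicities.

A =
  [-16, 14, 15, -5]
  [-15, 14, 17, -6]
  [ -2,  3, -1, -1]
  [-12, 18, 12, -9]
λ = -3: alg = 4, geom = 2

Step 1 — factor the characteristic polynomial to read off the algebraic multiplicities:
  χ_A(x) = (x + 3)^4

Step 2 — compute geometric multiplicities via the rank-nullity identity g(λ) = n − rank(A − λI):
  rank(A − (-3)·I) = 2, so dim ker(A − (-3)·I) = n − 2 = 2

Summary:
  λ = -3: algebraic multiplicity = 4, geometric multiplicity = 2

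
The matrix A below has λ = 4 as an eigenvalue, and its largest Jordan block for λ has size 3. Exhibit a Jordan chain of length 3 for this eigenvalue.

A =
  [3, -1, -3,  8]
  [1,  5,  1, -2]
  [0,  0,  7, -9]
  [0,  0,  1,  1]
A Jordan chain for λ = 4 of length 3:
v_1 = (1, -1, 0, 0)ᵀ
v_2 = (-3, 1, 3, 1)ᵀ
v_3 = (0, 0, 1, 0)ᵀ

Let N = A − (4)·I. We want v_3 with N^3 v_3 = 0 but N^2 v_3 ≠ 0; then v_{j-1} := N · v_j for j = 3, …, 2.

Pick v_3 = (0, 0, 1, 0)ᵀ.
Then v_2 = N · v_3 = (-3, 1, 3, 1)ᵀ.
Then v_1 = N · v_2 = (1, -1, 0, 0)ᵀ.

Sanity check: (A − (4)·I) v_1 = (0, 0, 0, 0)ᵀ = 0. ✓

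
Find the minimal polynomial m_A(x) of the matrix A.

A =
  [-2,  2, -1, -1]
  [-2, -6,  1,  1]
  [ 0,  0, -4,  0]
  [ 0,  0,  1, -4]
x^3 + 12*x^2 + 48*x + 64

The characteristic polynomial is χ_A(x) = (x + 4)^4, so the eigenvalues are known. The minimal polynomial is
  m_A(x) = Π_λ (x − λ)^{k_λ}
where k_λ is the size of the *largest* Jordan block for λ (equivalently, the smallest k with (A − λI)^k v = 0 for every generalised eigenvector v of λ).

  λ = -4: largest Jordan block has size 3, contributing (x + 4)^3

So m_A(x) = (x + 4)^3 = x^3 + 12*x^2 + 48*x + 64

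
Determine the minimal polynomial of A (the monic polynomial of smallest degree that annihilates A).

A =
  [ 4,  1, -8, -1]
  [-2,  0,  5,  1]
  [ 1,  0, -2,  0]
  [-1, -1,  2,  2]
x^3 - 3*x^2 + 3*x - 1

The characteristic polynomial is χ_A(x) = (x - 1)^4, so the eigenvalues are known. The minimal polynomial is
  m_A(x) = Π_λ (x − λ)^{k_λ}
where k_λ is the size of the *largest* Jordan block for λ (equivalently, the smallest k with (A − λI)^k v = 0 for every generalised eigenvector v of λ).

  λ = 1: largest Jordan block has size 3, contributing (x − 1)^3

So m_A(x) = (x - 1)^3 = x^3 - 3*x^2 + 3*x - 1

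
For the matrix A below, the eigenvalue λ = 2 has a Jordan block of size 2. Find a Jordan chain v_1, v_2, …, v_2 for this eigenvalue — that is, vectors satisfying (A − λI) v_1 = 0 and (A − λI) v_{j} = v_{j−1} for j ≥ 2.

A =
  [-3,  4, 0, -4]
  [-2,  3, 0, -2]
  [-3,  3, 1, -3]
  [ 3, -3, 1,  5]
A Jordan chain for λ = 2 of length 2:
v_1 = (-12, -6, -9, 9)ᵀ
v_2 = (4, 2, 3, 0)ᵀ

Let N = A − (2)·I. We want v_2 with N^2 v_2 = 0 but N^1 v_2 ≠ 0; then v_{j-1} := N · v_j for j = 2, …, 2.

Pick v_2 = (4, 2, 3, 0)ᵀ.
Then v_1 = N · v_2 = (-12, -6, -9, 9)ᵀ.

Sanity check: (A − (2)·I) v_1 = (0, 0, 0, 0)ᵀ = 0. ✓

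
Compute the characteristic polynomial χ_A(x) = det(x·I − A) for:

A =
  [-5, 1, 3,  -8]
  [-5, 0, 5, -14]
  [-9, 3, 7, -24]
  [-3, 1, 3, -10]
x^4 + 8*x^3 + 24*x^2 + 32*x + 16

Expanding det(x·I − A) (e.g. by cofactor expansion or by noting that A is similar to its Jordan form J, which has the same characteristic polynomial as A) gives
  χ_A(x) = x^4 + 8*x^3 + 24*x^2 + 32*x + 16
which factors as (x + 2)^4. The eigenvalues (with algebraic multiplicities) are λ = -2 with multiplicity 4.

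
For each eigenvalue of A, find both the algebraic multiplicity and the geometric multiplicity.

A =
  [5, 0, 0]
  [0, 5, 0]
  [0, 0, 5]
λ = 5: alg = 3, geom = 3

Step 1 — factor the characteristic polynomial to read off the algebraic multiplicities:
  χ_A(x) = (x - 5)^3

Step 2 — compute geometric multiplicities via the rank-nullity identity g(λ) = n − rank(A − λI):
  rank(A − (5)·I) = 0, so dim ker(A − (5)·I) = n − 0 = 3

Summary:
  λ = 5: algebraic multiplicity = 3, geometric multiplicity = 3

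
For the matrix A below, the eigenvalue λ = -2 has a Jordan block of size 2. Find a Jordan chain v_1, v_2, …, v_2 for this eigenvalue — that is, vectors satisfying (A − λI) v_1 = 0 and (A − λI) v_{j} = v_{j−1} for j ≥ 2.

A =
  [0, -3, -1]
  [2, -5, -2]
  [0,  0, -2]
A Jordan chain for λ = -2 of length 2:
v_1 = (3, 2, 0)ᵀ
v_2 = (2, 0, 1)ᵀ

Let N = A − (-2)·I. We want v_2 with N^2 v_2 = 0 but N^1 v_2 ≠ 0; then v_{j-1} := N · v_j for j = 2, …, 2.

Pick v_2 = (2, 0, 1)ᵀ.
Then v_1 = N · v_2 = (3, 2, 0)ᵀ.

Sanity check: (A − (-2)·I) v_1 = (0, 0, 0)ᵀ = 0. ✓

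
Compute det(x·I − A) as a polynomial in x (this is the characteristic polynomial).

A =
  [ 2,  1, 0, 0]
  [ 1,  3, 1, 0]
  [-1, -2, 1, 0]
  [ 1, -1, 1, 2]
x^4 - 8*x^3 + 24*x^2 - 32*x + 16

Expanding det(x·I − A) (e.g. by cofactor expansion or by noting that A is similar to its Jordan form J, which has the same characteristic polynomial as A) gives
  χ_A(x) = x^4 - 8*x^3 + 24*x^2 - 32*x + 16
which factors as (x - 2)^4. The eigenvalues (with algebraic multiplicities) are λ = 2 with multiplicity 4.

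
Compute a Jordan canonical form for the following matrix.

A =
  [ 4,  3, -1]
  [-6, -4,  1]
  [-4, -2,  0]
J_3(0)

The characteristic polynomial is
  det(x·I − A) = x^3

Eigenvalues and multiplicities (the geometric multiplicity of λ is n − rank(A − λI), which equals the number of Jordan blocks for λ):
  λ = 0: algebraic multiplicity = 3, geometric multiplicity = 1

Determining the block sizes for each eigenvalue:
  λ = 0: one block (gm = 1), so the single block has size am = 3 → block sizes [3]

Assembling the blocks gives a Jordan form
J =
  [0, 1, 0]
  [0, 0, 1]
  [0, 0, 0]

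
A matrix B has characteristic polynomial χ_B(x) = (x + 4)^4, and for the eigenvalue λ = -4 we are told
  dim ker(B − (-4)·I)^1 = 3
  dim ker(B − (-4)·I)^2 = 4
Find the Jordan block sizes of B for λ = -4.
Block sizes for λ = -4: [2, 1, 1]

From the dimensions of kernels of powers, the number of Jordan blocks of size at least j is d_j − d_{j−1} where d_j = dim ker(N^j) (with d_0 = 0). Computing the differences gives [3, 1].
The number of blocks of size exactly k is (#blocks of size ≥ k) − (#blocks of size ≥ k + 1), so the partition is: 2 block(s) of size 1, 1 block(s) of size 2.
In nonincreasing order the block sizes are [2, 1, 1].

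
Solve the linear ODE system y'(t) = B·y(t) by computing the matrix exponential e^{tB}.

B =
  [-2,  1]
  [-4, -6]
e^{tB} =
  [2*t*exp(-4*t) + exp(-4*t), t*exp(-4*t)]
  [-4*t*exp(-4*t), -2*t*exp(-4*t) + exp(-4*t)]

Strategy: write B = P · J · P⁻¹ where J is a Jordan canonical form, so e^{tB} = P · e^{tJ} · P⁻¹, and e^{tJ} can be computed block-by-block.

B has Jordan form
J =
  [-4,  1]
  [ 0, -4]
(up to reordering of blocks).

Per-block formulas:
  For a 2×2 Jordan block J_2(-4): exp(t · J_2(-4)) = e^(-4t)·(I + t·N), where N is the 2×2 nilpotent shift.

After assembling e^{tJ} and conjugating by P, we get:

e^{tB} =
  [2*t*exp(-4*t) + exp(-4*t), t*exp(-4*t)]
  [-4*t*exp(-4*t), -2*t*exp(-4*t) + exp(-4*t)]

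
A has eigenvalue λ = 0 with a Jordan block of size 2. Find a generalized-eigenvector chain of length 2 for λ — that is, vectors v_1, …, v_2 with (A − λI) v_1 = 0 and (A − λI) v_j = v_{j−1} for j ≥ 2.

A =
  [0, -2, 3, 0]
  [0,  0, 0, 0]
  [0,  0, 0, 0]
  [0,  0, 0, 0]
A Jordan chain for λ = 0 of length 2:
v_1 = (-2, 0, 0, 0)ᵀ
v_2 = (0, 1, 0, 0)ᵀ

Let N = A − (0)·I. We want v_2 with N^2 v_2 = 0 but N^1 v_2 ≠ 0; then v_{j-1} := N · v_j for j = 2, …, 2.

Pick v_2 = (0, 1, 0, 0)ᵀ.
Then v_1 = N · v_2 = (-2, 0, 0, 0)ᵀ.

Sanity check: (A − (0)·I) v_1 = (0, 0, 0, 0)ᵀ = 0. ✓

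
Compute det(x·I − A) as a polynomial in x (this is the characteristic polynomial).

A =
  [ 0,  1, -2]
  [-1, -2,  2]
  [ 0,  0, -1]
x^3 + 3*x^2 + 3*x + 1

Expanding det(x·I − A) (e.g. by cofactor expansion or by noting that A is similar to its Jordan form J, which has the same characteristic polynomial as A) gives
  χ_A(x) = x^3 + 3*x^2 + 3*x + 1
which factors as (x + 1)^3. The eigenvalues (with algebraic multiplicities) are λ = -1 with multiplicity 3.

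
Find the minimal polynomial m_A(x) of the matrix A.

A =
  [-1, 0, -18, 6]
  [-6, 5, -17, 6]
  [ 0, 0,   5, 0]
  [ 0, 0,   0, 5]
x^3 - 9*x^2 + 15*x + 25

The characteristic polynomial is χ_A(x) = (x - 5)^3*(x + 1), so the eigenvalues are known. The minimal polynomial is
  m_A(x) = Π_λ (x − λ)^{k_λ}
where k_λ is the size of the *largest* Jordan block for λ (equivalently, the smallest k with (A − λI)^k v = 0 for every generalised eigenvector v of λ).

  λ = -1: largest Jordan block has size 1, contributing (x + 1)
  λ = 5: largest Jordan block has size 2, contributing (x − 5)^2

So m_A(x) = (x - 5)^2*(x + 1) = x^3 - 9*x^2 + 15*x + 25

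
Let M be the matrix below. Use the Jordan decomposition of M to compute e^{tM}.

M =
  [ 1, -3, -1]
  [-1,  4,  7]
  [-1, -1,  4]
e^{tM} =
  [4*t^2*exp(3*t) - 2*t*exp(3*t) + exp(3*t), 2*t^2*exp(3*t) - 3*t*exp(3*t), -10*t^2*exp(3*t) - t*exp(3*t)]
  [-3*t^2*exp(3*t) - t*exp(3*t), -3*t^2*exp(3*t)/2 + t*exp(3*t) + exp(3*t), 15*t^2*exp(3*t)/2 + 7*t*exp(3*t)]
  [t^2*exp(3*t) - t*exp(3*t), t^2*exp(3*t)/2 - t*exp(3*t), -5*t^2*exp(3*t)/2 + t*exp(3*t) + exp(3*t)]

Strategy: write M = P · J · P⁻¹ where J is a Jordan canonical form, so e^{tM} = P · e^{tJ} · P⁻¹, and e^{tJ} can be computed block-by-block.

M has Jordan form
J =
  [3, 1, 0]
  [0, 3, 1]
  [0, 0, 3]
(up to reordering of blocks).

Per-block formulas:
  For a 3×3 Jordan block J_3(3): exp(t · J_3(3)) = e^(3t)·(I + t·N + (t^2/2)·N^2), where N is the 3×3 nilpotent shift.

After assembling e^{tJ} and conjugating by P, we get:

e^{tM} =
  [4*t^2*exp(3*t) - 2*t*exp(3*t) + exp(3*t), 2*t^2*exp(3*t) - 3*t*exp(3*t), -10*t^2*exp(3*t) - t*exp(3*t)]
  [-3*t^2*exp(3*t) - t*exp(3*t), -3*t^2*exp(3*t)/2 + t*exp(3*t) + exp(3*t), 15*t^2*exp(3*t)/2 + 7*t*exp(3*t)]
  [t^2*exp(3*t) - t*exp(3*t), t^2*exp(3*t)/2 - t*exp(3*t), -5*t^2*exp(3*t)/2 + t*exp(3*t) + exp(3*t)]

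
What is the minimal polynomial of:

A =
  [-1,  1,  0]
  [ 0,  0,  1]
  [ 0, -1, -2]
x^3 + 3*x^2 + 3*x + 1

The characteristic polynomial is χ_A(x) = (x + 1)^3, so the eigenvalues are known. The minimal polynomial is
  m_A(x) = Π_λ (x − λ)^{k_λ}
where k_λ is the size of the *largest* Jordan block for λ (equivalently, the smallest k with (A − λI)^k v = 0 for every generalised eigenvector v of λ).

  λ = -1: largest Jordan block has size 3, contributing (x + 1)^3

So m_A(x) = (x + 1)^3 = x^3 + 3*x^2 + 3*x + 1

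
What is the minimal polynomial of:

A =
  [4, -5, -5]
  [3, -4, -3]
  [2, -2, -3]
x^2 + 2*x + 1

The characteristic polynomial is χ_A(x) = (x + 1)^3, so the eigenvalues are known. The minimal polynomial is
  m_A(x) = Π_λ (x − λ)^{k_λ}
where k_λ is the size of the *largest* Jordan block for λ (equivalently, the smallest k with (A − λI)^k v = 0 for every generalised eigenvector v of λ).

  λ = -1: largest Jordan block has size 2, contributing (x + 1)^2

So m_A(x) = (x + 1)^2 = x^2 + 2*x + 1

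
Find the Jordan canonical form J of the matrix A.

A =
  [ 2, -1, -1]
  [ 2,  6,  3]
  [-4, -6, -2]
J_3(2)

The characteristic polynomial is
  det(x·I − A) = x^3 - 6*x^2 + 12*x - 8 = (x - 2)^3

Eigenvalues and multiplicities (the geometric multiplicity of λ is n − rank(A − λI), which equals the number of Jordan blocks for λ):
  λ = 2: algebraic multiplicity = 3, geometric multiplicity = 1

Determining the block sizes for each eigenvalue:
  λ = 2: one block (gm = 1), so the single block has size am = 3 → block sizes [3]

Assembling the blocks gives a Jordan form
J =
  [2, 1, 0]
  [0, 2, 1]
  [0, 0, 2]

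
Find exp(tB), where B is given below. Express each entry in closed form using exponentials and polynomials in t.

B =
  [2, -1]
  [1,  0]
e^{tB} =
  [t*exp(t) + exp(t), -t*exp(t)]
  [t*exp(t), -t*exp(t) + exp(t)]

Strategy: write B = P · J · P⁻¹ where J is a Jordan canonical form, so e^{tB} = P · e^{tJ} · P⁻¹, and e^{tJ} can be computed block-by-block.

B has Jordan form
J =
  [1, 1]
  [0, 1]
(up to reordering of blocks).

Per-block formulas:
  For a 2×2 Jordan block J_2(1): exp(t · J_2(1)) = e^(1t)·(I + t·N), where N is the 2×2 nilpotent shift.

After assembling e^{tJ} and conjugating by P, we get:

e^{tB} =
  [t*exp(t) + exp(t), -t*exp(t)]
  [t*exp(t), -t*exp(t) + exp(t)]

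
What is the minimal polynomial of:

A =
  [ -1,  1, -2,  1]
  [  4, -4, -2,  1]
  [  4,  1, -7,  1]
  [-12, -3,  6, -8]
x^2 + 10*x + 25

The characteristic polynomial is χ_A(x) = (x + 5)^4, so the eigenvalues are known. The minimal polynomial is
  m_A(x) = Π_λ (x − λ)^{k_λ}
where k_λ is the size of the *largest* Jordan block for λ (equivalently, the smallest k with (A − λI)^k v = 0 for every generalised eigenvector v of λ).

  λ = -5: largest Jordan block has size 2, contributing (x + 5)^2

So m_A(x) = (x + 5)^2 = x^2 + 10*x + 25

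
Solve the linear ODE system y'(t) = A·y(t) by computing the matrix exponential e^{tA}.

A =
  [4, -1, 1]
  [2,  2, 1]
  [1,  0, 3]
e^{tA} =
  [t*exp(3*t) + exp(3*t), -t*exp(3*t), t*exp(3*t)]
  [t^2*exp(3*t)/2 + 2*t*exp(3*t), -t^2*exp(3*t)/2 - t*exp(3*t) + exp(3*t), t^2*exp(3*t)/2 + t*exp(3*t)]
  [t^2*exp(3*t)/2 + t*exp(3*t), -t^2*exp(3*t)/2, t^2*exp(3*t)/2 + exp(3*t)]

Strategy: write A = P · J · P⁻¹ where J is a Jordan canonical form, so e^{tA} = P · e^{tJ} · P⁻¹, and e^{tJ} can be computed block-by-block.

A has Jordan form
J =
  [3, 1, 0]
  [0, 3, 1]
  [0, 0, 3]
(up to reordering of blocks).

Per-block formulas:
  For a 3×3 Jordan block J_3(3): exp(t · J_3(3)) = e^(3t)·(I + t·N + (t^2/2)·N^2), where N is the 3×3 nilpotent shift.

After assembling e^{tJ} and conjugating by P, we get:

e^{tA} =
  [t*exp(3*t) + exp(3*t), -t*exp(3*t), t*exp(3*t)]
  [t^2*exp(3*t)/2 + 2*t*exp(3*t), -t^2*exp(3*t)/2 - t*exp(3*t) + exp(3*t), t^2*exp(3*t)/2 + t*exp(3*t)]
  [t^2*exp(3*t)/2 + t*exp(3*t), -t^2*exp(3*t)/2, t^2*exp(3*t)/2 + exp(3*t)]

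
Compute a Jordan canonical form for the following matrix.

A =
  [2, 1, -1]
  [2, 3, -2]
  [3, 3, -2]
J_2(1) ⊕ J_1(1)

The characteristic polynomial is
  det(x·I − A) = x^3 - 3*x^2 + 3*x - 1 = (x - 1)^3

Eigenvalues and multiplicities (the geometric multiplicity of λ is n − rank(A − λI), which equals the number of Jordan blocks for λ):
  λ = 1: algebraic multiplicity = 3, geometric multiplicity = 2

Determining the block sizes for each eigenvalue:
  λ = 1: 2 blocks summing to 3 forces exactly one block of size 2 and the rest size 1 → block sizes [2, 1]

Assembling the blocks gives a Jordan form
J =
  [1, 1, 0]
  [0, 1, 0]
  [0, 0, 1]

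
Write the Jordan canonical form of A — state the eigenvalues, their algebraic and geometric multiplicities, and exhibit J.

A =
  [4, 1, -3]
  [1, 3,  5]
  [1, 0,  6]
J_2(4) ⊕ J_1(5)

The characteristic polynomial is
  det(x·I − A) = x^3 - 13*x^2 + 56*x - 80 = (x - 5)*(x - 4)^2

Eigenvalues and multiplicities (the geometric multiplicity of λ is n − rank(A − λI), which equals the number of Jordan blocks for λ):
  λ = 4: algebraic multiplicity = 2, geometric multiplicity = 1
  λ = 5: algebraic multiplicity = 1, geometric multiplicity = 1

Determining the block sizes for each eigenvalue:
  λ = 4: one block (gm = 1), so the single block has size am = 2 → block sizes [2]
  λ = 5: one block (gm = 1), so the single block has size am = 1 → block sizes [1]

Assembling the blocks gives a Jordan form
J =
  [4, 1, 0]
  [0, 4, 0]
  [0, 0, 5]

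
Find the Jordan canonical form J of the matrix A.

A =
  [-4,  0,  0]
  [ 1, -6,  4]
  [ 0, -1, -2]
J_3(-4)

The characteristic polynomial is
  det(x·I − A) = x^3 + 12*x^2 + 48*x + 64 = (x + 4)^3

Eigenvalues and multiplicities (the geometric multiplicity of λ is n − rank(A − λI), which equals the number of Jordan blocks for λ):
  λ = -4: algebraic multiplicity = 3, geometric multiplicity = 1

Determining the block sizes for each eigenvalue:
  λ = -4: one block (gm = 1), so the single block has size am = 3 → block sizes [3]

Assembling the blocks gives a Jordan form
J =
  [-4,  1,  0]
  [ 0, -4,  1]
  [ 0,  0, -4]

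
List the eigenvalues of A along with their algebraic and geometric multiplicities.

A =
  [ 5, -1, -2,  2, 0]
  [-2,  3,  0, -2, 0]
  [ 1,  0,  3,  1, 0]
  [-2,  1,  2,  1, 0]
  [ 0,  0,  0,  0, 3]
λ = 3: alg = 5, geom = 3

Step 1 — factor the characteristic polynomial to read off the algebraic multiplicities:
  χ_A(x) = (x - 3)^5

Step 2 — compute geometric multiplicities via the rank-nullity identity g(λ) = n − rank(A − λI):
  rank(A − (3)·I) = 2, so dim ker(A − (3)·I) = n − 2 = 3

Summary:
  λ = 3: algebraic multiplicity = 5, geometric multiplicity = 3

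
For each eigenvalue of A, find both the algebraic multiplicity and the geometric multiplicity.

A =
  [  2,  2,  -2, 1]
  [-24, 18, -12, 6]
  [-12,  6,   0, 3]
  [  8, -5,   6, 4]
λ = 6: alg = 4, geom = 2

Step 1 — factor the characteristic polynomial to read off the algebraic multiplicities:
  χ_A(x) = (x - 6)^4

Step 2 — compute geometric multiplicities via the rank-nullity identity g(λ) = n − rank(A − λI):
  rank(A − (6)·I) = 2, so dim ker(A − (6)·I) = n − 2 = 2

Summary:
  λ = 6: algebraic multiplicity = 4, geometric multiplicity = 2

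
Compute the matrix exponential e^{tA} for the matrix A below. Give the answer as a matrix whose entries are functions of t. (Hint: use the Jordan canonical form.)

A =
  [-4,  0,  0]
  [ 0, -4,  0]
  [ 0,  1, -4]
e^{tA} =
  [exp(-4*t), 0, 0]
  [0, exp(-4*t), 0]
  [0, t*exp(-4*t), exp(-4*t)]

Strategy: write A = P · J · P⁻¹ where J is a Jordan canonical form, so e^{tA} = P · e^{tJ} · P⁻¹, and e^{tJ} can be computed block-by-block.

A has Jordan form
J =
  [-4,  1,  0]
  [ 0, -4,  0]
  [ 0,  0, -4]
(up to reordering of blocks).

Per-block formulas:
  For a 1×1 block at λ = -4: exp(t · [-4]) = [e^(-4t)].
  For a 2×2 Jordan block J_2(-4): exp(t · J_2(-4)) = e^(-4t)·(I + t·N), where N is the 2×2 nilpotent shift.

After assembling e^{tJ} and conjugating by P, we get:

e^{tA} =
  [exp(-4*t), 0, 0]
  [0, exp(-4*t), 0]
  [0, t*exp(-4*t), exp(-4*t)]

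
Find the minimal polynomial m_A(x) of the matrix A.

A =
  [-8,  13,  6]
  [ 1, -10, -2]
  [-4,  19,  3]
x^3 + 15*x^2 + 75*x + 125

The characteristic polynomial is χ_A(x) = (x + 5)^3, so the eigenvalues are known. The minimal polynomial is
  m_A(x) = Π_λ (x − λ)^{k_λ}
where k_λ is the size of the *largest* Jordan block for λ (equivalently, the smallest k with (A − λI)^k v = 0 for every generalised eigenvector v of λ).

  λ = -5: largest Jordan block has size 3, contributing (x + 5)^3

So m_A(x) = (x + 5)^3 = x^3 + 15*x^2 + 75*x + 125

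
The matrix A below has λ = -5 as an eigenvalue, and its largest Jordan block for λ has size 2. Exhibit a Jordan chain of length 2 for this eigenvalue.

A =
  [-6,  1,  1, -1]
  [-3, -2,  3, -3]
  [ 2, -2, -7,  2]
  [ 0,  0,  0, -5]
A Jordan chain for λ = -5 of length 2:
v_1 = (-1, -3, 2, 0)ᵀ
v_2 = (1, 0, 0, 0)ᵀ

Let N = A − (-5)·I. We want v_2 with N^2 v_2 = 0 but N^1 v_2 ≠ 0; then v_{j-1} := N · v_j for j = 2, …, 2.

Pick v_2 = (1, 0, 0, 0)ᵀ.
Then v_1 = N · v_2 = (-1, -3, 2, 0)ᵀ.

Sanity check: (A − (-5)·I) v_1 = (0, 0, 0, 0)ᵀ = 0. ✓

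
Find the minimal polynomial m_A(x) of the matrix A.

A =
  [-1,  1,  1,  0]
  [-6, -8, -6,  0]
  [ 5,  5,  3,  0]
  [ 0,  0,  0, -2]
x^2 + 4*x + 4

The characteristic polynomial is χ_A(x) = (x + 2)^4, so the eigenvalues are known. The minimal polynomial is
  m_A(x) = Π_λ (x − λ)^{k_λ}
where k_λ is the size of the *largest* Jordan block for λ (equivalently, the smallest k with (A − λI)^k v = 0 for every generalised eigenvector v of λ).

  λ = -2: largest Jordan block has size 2, contributing (x + 2)^2

So m_A(x) = (x + 2)^2 = x^2 + 4*x + 4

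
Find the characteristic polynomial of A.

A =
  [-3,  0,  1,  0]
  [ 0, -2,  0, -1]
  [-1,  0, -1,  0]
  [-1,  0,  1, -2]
x^4 + 8*x^3 + 24*x^2 + 32*x + 16

Expanding det(x·I − A) (e.g. by cofactor expansion or by noting that A is similar to its Jordan form J, which has the same characteristic polynomial as A) gives
  χ_A(x) = x^4 + 8*x^3 + 24*x^2 + 32*x + 16
which factors as (x + 2)^4. The eigenvalues (with algebraic multiplicities) are λ = -2 with multiplicity 4.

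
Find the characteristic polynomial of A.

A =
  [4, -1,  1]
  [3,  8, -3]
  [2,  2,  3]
x^3 - 15*x^2 + 75*x - 125

Expanding det(x·I − A) (e.g. by cofactor expansion or by noting that A is similar to its Jordan form J, which has the same characteristic polynomial as A) gives
  χ_A(x) = x^3 - 15*x^2 + 75*x - 125
which factors as (x - 5)^3. The eigenvalues (with algebraic multiplicities) are λ = 5 with multiplicity 3.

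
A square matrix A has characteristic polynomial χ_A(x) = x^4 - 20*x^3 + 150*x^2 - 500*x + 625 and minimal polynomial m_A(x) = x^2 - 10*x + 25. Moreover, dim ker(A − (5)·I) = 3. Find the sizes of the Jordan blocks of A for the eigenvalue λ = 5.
Block sizes for λ = 5: [2, 1, 1]

Step 1 — from the characteristic polynomial, algebraic multiplicity of λ = 5 is 4. From dim ker(A − (5)·I) = 3, there are exactly 3 Jordan blocks for λ = 5.
Step 2 — from the minimal polynomial, the factor (x − 5)^2 tells us the largest block for λ = 5 has size 2.
Step 3 — with total size 4, 3 blocks, and largest block 2, the block sizes (in nonincreasing order) are [2, 1, 1].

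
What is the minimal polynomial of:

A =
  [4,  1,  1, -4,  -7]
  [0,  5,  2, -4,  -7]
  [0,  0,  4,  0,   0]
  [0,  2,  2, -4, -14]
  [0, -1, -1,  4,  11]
x^3 - 12*x^2 + 48*x - 64

The characteristic polynomial is χ_A(x) = (x - 4)^5, so the eigenvalues are known. The minimal polynomial is
  m_A(x) = Π_λ (x − λ)^{k_λ}
where k_λ is the size of the *largest* Jordan block for λ (equivalently, the smallest k with (A − λI)^k v = 0 for every generalised eigenvector v of λ).

  λ = 4: largest Jordan block has size 3, contributing (x − 4)^3

So m_A(x) = (x - 4)^3 = x^3 - 12*x^2 + 48*x - 64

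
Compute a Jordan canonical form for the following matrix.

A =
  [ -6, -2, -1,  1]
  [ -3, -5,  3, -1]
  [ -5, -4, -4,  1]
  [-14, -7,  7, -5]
J_3(-5) ⊕ J_1(-5)

The characteristic polynomial is
  det(x·I − A) = x^4 + 20*x^3 + 150*x^2 + 500*x + 625 = (x + 5)^4

Eigenvalues and multiplicities (the geometric multiplicity of λ is n − rank(A − λI), which equals the number of Jordan blocks for λ):
  λ = -5: algebraic multiplicity = 4, geometric multiplicity = 2

Determining the block sizes for each eigenvalue:
  λ = -5: with am = 4 and gm = 2, the partition is not yet determined (e.g. several partitions of 4 into 2 parts exist). Let N = A − (-5)·I. Computing rank(N^1) = 2, rank(N^2) = 1, rank(N^3) = 0; the number of blocks of size ≥ j is rank(N^{j−1}) − rank(N^j), giving [2, 1, 1]. So we have 1 block(s) of size 3, 1 block(s) of size 1 → block sizes [3, 1]

Assembling the blocks gives a Jordan form
J =
  [-5,  1,  0,  0]
  [ 0, -5,  1,  0]
  [ 0,  0, -5,  0]
  [ 0,  0,  0, -5]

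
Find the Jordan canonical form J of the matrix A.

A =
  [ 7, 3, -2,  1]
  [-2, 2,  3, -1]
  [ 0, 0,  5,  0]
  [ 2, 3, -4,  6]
J_3(5) ⊕ J_1(5)

The characteristic polynomial is
  det(x·I − A) = x^4 - 20*x^3 + 150*x^2 - 500*x + 625 = (x - 5)^4

Eigenvalues and multiplicities (the geometric multiplicity of λ is n − rank(A − λI), which equals the number of Jordan blocks for λ):
  λ = 5: algebraic multiplicity = 4, geometric multiplicity = 2

Determining the block sizes for each eigenvalue:
  λ = 5: with am = 4 and gm = 2, the partition is not yet determined (e.g. several partitions of 4 into 2 parts exist). Let N = A − (5)·I. Computing rank(N^1) = 2, rank(N^2) = 1, rank(N^3) = 0; the number of blocks of size ≥ j is rank(N^{j−1}) − rank(N^j), giving [2, 1, 1]. So we have 1 block(s) of size 3, 1 block(s) of size 1 → block sizes [3, 1]

Assembling the blocks gives a Jordan form
J =
  [5, 1, 0, 0]
  [0, 5, 1, 0]
  [0, 0, 5, 0]
  [0, 0, 0, 5]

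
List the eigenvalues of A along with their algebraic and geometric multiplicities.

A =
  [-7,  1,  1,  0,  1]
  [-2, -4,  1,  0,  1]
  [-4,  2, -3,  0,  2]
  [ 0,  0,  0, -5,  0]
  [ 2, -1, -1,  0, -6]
λ = -5: alg = 5, geom = 4

Step 1 — factor the characteristic polynomial to read off the algebraic multiplicities:
  χ_A(x) = (x + 5)^5

Step 2 — compute geometric multiplicities via the rank-nullity identity g(λ) = n − rank(A − λI):
  rank(A − (-5)·I) = 1, so dim ker(A − (-5)·I) = n − 1 = 4

Summary:
  λ = -5: algebraic multiplicity = 5, geometric multiplicity = 4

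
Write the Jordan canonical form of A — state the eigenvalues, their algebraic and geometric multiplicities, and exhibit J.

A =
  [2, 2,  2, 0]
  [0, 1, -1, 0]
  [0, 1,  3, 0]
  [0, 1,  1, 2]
J_2(2) ⊕ J_1(2) ⊕ J_1(2)

The characteristic polynomial is
  det(x·I − A) = x^4 - 8*x^3 + 24*x^2 - 32*x + 16 = (x - 2)^4

Eigenvalues and multiplicities (the geometric multiplicity of λ is n − rank(A − λI), which equals the number of Jordan blocks for λ):
  λ = 2: algebraic multiplicity = 4, geometric multiplicity = 3

Determining the block sizes for each eigenvalue:
  λ = 2: 3 blocks summing to 4 forces exactly one block of size 2 and the rest size 1 → block sizes [2, 1, 1]

Assembling the blocks gives a Jordan form
J =
  [2, 1, 0, 0]
  [0, 2, 0, 0]
  [0, 0, 2, 0]
  [0, 0, 0, 2]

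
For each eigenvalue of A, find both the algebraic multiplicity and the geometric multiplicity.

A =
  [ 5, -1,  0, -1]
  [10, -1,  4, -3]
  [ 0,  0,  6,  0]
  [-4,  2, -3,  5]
λ = 3: alg = 3, geom = 1; λ = 6: alg = 1, geom = 1

Step 1 — factor the characteristic polynomial to read off the algebraic multiplicities:
  χ_A(x) = (x - 6)*(x - 3)^3

Step 2 — compute geometric multiplicities via the rank-nullity identity g(λ) = n − rank(A − λI):
  rank(A − (3)·I) = 3, so dim ker(A − (3)·I) = n − 3 = 1
  rank(A − (6)·I) = 3, so dim ker(A − (6)·I) = n − 3 = 1

Summary:
  λ = 3: algebraic multiplicity = 3, geometric multiplicity = 1
  λ = 6: algebraic multiplicity = 1, geometric multiplicity = 1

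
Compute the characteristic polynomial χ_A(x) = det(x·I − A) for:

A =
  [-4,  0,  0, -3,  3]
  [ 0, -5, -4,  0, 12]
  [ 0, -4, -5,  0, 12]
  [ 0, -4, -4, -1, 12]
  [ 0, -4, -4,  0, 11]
x^5 + 4*x^4 - 6*x^3 - 32*x^2 - 35*x - 12

Expanding det(x·I − A) (e.g. by cofactor expansion or by noting that A is similar to its Jordan form J, which has the same characteristic polynomial as A) gives
  χ_A(x) = x^5 + 4*x^4 - 6*x^3 - 32*x^2 - 35*x - 12
which factors as (x - 3)*(x + 1)^3*(x + 4). The eigenvalues (with algebraic multiplicities) are λ = -4 with multiplicity 1, λ = -1 with multiplicity 3, λ = 3 with multiplicity 1.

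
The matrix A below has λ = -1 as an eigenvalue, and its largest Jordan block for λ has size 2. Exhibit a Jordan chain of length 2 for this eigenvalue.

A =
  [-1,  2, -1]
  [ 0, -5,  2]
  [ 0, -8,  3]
A Jordan chain for λ = -1 of length 2:
v_1 = (2, -4, -8)ᵀ
v_2 = (0, 1, 0)ᵀ

Let N = A − (-1)·I. We want v_2 with N^2 v_2 = 0 but N^1 v_2 ≠ 0; then v_{j-1} := N · v_j for j = 2, …, 2.

Pick v_2 = (0, 1, 0)ᵀ.
Then v_1 = N · v_2 = (2, -4, -8)ᵀ.

Sanity check: (A − (-1)·I) v_1 = (0, 0, 0)ᵀ = 0. ✓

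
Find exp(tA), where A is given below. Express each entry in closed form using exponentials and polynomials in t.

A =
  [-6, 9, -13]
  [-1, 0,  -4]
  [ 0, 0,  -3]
e^{tA} =
  [-3*t*exp(-3*t) + exp(-3*t), 9*t*exp(-3*t), 3*t^2*exp(-3*t)/2 - 13*t*exp(-3*t)]
  [-t*exp(-3*t), 3*t*exp(-3*t) + exp(-3*t), t^2*exp(-3*t)/2 - 4*t*exp(-3*t)]
  [0, 0, exp(-3*t)]

Strategy: write A = P · J · P⁻¹ where J is a Jordan canonical form, so e^{tA} = P · e^{tJ} · P⁻¹, and e^{tJ} can be computed block-by-block.

A has Jordan form
J =
  [-3,  1,  0]
  [ 0, -3,  1]
  [ 0,  0, -3]
(up to reordering of blocks).

Per-block formulas:
  For a 3×3 Jordan block J_3(-3): exp(t · J_3(-3)) = e^(-3t)·(I + t·N + (t^2/2)·N^2), where N is the 3×3 nilpotent shift.

After assembling e^{tJ} and conjugating by P, we get:

e^{tA} =
  [-3*t*exp(-3*t) + exp(-3*t), 9*t*exp(-3*t), 3*t^2*exp(-3*t)/2 - 13*t*exp(-3*t)]
  [-t*exp(-3*t), 3*t*exp(-3*t) + exp(-3*t), t^2*exp(-3*t)/2 - 4*t*exp(-3*t)]
  [0, 0, exp(-3*t)]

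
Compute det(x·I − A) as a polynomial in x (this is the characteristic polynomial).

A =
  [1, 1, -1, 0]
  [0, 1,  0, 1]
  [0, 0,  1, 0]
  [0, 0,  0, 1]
x^4 - 4*x^3 + 6*x^2 - 4*x + 1

Expanding det(x·I − A) (e.g. by cofactor expansion or by noting that A is similar to its Jordan form J, which has the same characteristic polynomial as A) gives
  χ_A(x) = x^4 - 4*x^3 + 6*x^2 - 4*x + 1
which factors as (x - 1)^4. The eigenvalues (with algebraic multiplicities) are λ = 1 with multiplicity 4.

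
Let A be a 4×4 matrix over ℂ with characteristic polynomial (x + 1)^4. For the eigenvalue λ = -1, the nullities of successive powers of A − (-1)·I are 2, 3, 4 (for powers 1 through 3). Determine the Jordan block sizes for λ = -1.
Block sizes for λ = -1: [3, 1]

From the dimensions of kernels of powers, the number of Jordan blocks of size at least j is d_j − d_{j−1} where d_j = dim ker(N^j) (with d_0 = 0). Computing the differences gives [2, 1, 1].
The number of blocks of size exactly k is (#blocks of size ≥ k) − (#blocks of size ≥ k + 1), so the partition is: 1 block(s) of size 1, 1 block(s) of size 3.
In nonincreasing order the block sizes are [3, 1].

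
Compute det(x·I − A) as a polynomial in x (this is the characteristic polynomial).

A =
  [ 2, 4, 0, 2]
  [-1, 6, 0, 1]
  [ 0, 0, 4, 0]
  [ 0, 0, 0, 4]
x^4 - 16*x^3 + 96*x^2 - 256*x + 256

Expanding det(x·I − A) (e.g. by cofactor expansion or by noting that A is similar to its Jordan form J, which has the same characteristic polynomial as A) gives
  χ_A(x) = x^4 - 16*x^3 + 96*x^2 - 256*x + 256
which factors as (x - 4)^4. The eigenvalues (with algebraic multiplicities) are λ = 4 with multiplicity 4.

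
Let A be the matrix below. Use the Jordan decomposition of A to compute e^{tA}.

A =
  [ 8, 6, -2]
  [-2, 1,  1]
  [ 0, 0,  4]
e^{tA} =
  [4*exp(5*t) - 3*exp(4*t), 6*exp(5*t) - 6*exp(4*t), -2*exp(5*t) + 2*exp(4*t)]
  [-2*exp(5*t) + 2*exp(4*t), -3*exp(5*t) + 4*exp(4*t), exp(5*t) - exp(4*t)]
  [0, 0, exp(4*t)]

Strategy: write A = P · J · P⁻¹ where J is a Jordan canonical form, so e^{tA} = P · e^{tJ} · P⁻¹, and e^{tJ} can be computed block-by-block.

A has Jordan form
J =
  [4, 0, 0]
  [0, 4, 0]
  [0, 0, 5]
(up to reordering of blocks).

Per-block formulas:
  For a 1×1 block at λ = 4: exp(t · [4]) = [e^(4t)].
  For a 1×1 block at λ = 5: exp(t · [5]) = [e^(5t)].

After assembling e^{tJ} and conjugating by P, we get:

e^{tA} =
  [4*exp(5*t) - 3*exp(4*t), 6*exp(5*t) - 6*exp(4*t), -2*exp(5*t) + 2*exp(4*t)]
  [-2*exp(5*t) + 2*exp(4*t), -3*exp(5*t) + 4*exp(4*t), exp(5*t) - exp(4*t)]
  [0, 0, exp(4*t)]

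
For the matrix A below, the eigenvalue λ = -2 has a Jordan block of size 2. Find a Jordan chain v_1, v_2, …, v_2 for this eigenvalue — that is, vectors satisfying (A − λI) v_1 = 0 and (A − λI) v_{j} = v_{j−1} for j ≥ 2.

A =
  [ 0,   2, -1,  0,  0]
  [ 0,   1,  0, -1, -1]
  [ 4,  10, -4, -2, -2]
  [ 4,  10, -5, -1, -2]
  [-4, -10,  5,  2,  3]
A Jordan chain for λ = -2 of length 2:
v_1 = (2, 0, 4, 4, -4)ᵀ
v_2 = (1, 0, 0, 0, 0)ᵀ

Let N = A − (-2)·I. We want v_2 with N^2 v_2 = 0 but N^1 v_2 ≠ 0; then v_{j-1} := N · v_j for j = 2, …, 2.

Pick v_2 = (1, 0, 0, 0, 0)ᵀ.
Then v_1 = N · v_2 = (2, 0, 4, 4, -4)ᵀ.

Sanity check: (A − (-2)·I) v_1 = (0, 0, 0, 0, 0)ᵀ = 0. ✓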